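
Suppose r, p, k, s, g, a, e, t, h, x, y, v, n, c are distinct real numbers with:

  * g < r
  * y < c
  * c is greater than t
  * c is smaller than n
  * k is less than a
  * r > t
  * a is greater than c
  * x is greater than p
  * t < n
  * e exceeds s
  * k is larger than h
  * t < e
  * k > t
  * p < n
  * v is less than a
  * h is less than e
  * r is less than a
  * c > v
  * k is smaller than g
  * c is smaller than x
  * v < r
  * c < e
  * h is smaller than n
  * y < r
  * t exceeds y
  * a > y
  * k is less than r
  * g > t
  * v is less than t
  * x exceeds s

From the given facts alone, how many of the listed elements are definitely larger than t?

8

From t the given relations immediately reach c, n, k, g, e, r.
From those, x, a — 8 in total.
Nothing else is reachable above t; 8 in all.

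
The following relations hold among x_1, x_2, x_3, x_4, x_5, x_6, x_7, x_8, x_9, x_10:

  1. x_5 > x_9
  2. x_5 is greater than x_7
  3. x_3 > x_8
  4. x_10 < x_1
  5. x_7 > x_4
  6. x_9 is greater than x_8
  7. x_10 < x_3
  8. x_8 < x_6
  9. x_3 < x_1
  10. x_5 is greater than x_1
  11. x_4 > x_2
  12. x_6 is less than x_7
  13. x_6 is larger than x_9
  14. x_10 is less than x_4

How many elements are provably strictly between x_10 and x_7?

1

Chaining upward from x_10 reaches: x_4, x_3, x_1, x_5.
Chaining downward from x_7 reaches: x_2, x_8, x_4, x_9, x_6.
Strictly between x_10 and x_7 are those in both lists: x_4 — 1 element.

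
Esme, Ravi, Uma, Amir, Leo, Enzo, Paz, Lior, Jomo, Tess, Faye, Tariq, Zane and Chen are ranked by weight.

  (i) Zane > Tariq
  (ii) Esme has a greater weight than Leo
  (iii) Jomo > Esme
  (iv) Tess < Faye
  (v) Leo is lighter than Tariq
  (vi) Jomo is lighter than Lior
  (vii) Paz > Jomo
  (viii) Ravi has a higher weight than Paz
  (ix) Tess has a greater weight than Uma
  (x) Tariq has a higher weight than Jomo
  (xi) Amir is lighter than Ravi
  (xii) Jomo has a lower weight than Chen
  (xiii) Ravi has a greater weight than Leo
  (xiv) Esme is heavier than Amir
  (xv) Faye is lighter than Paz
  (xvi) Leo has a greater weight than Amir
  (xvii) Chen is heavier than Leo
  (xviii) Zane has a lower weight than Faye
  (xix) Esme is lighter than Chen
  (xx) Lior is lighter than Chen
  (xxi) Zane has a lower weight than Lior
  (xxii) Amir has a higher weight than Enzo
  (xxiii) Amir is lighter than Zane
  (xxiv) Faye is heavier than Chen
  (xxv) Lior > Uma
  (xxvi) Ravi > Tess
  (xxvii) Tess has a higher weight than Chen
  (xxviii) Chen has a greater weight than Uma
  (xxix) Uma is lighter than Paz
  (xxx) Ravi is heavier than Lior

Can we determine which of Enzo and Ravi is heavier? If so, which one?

Ravi

Enzo < Amir and Amir < Leo give Enzo < Leo.
With Leo < Esme: Enzo < Amir < Leo < Esme.
With Esme < Jomo: Enzo < Amir < Leo < Esme < Jomo.
With Jomo < Tariq: Enzo < Amir < Leo < Esme < Jomo < Tariq.
With Tariq < Zane: Enzo < Amir < Leo < Esme < Jomo < Tariq < Zane.
Then Zane < Lior extends the chain to Lior.
With Lior < Chen: Enzo < Amir < Leo < Esme < Jomo < Tariq < Zane < Lior < Chen.
With Chen < Tess: Enzo < Amir < Leo < Esme < Jomo < Tariq < Zane < Lior < Chen < Tess.
Then Tess < Faye extends the chain to Faye.
With Faye < Paz: Enzo < Amir < Leo < Esme < Jomo < Tariq < Zane < Lior < Chen < Tess < Faye < Paz.
With Paz < Ravi: Enzo < Amir < Leo < Esme < Jomo < Tariq < Zane < Lior < Chen < Tess < Faye < Paz < Ravi.
So Ravi is heavier.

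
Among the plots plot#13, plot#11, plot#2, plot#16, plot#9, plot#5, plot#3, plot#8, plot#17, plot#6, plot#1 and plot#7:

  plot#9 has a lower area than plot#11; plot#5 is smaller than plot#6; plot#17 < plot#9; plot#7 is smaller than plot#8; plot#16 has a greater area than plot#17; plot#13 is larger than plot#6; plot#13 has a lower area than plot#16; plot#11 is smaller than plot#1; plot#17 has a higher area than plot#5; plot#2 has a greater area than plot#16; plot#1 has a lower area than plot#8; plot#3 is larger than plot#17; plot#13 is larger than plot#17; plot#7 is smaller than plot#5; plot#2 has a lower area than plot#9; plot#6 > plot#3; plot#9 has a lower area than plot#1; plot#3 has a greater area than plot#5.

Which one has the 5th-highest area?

Chaining the given pairs: plot#7 < plot#5 < plot#17 < plot#3 < plot#6 < plot#13 < plot#16 < plot#2 < plot#9 < plot#11 < plot#1 < plot#8.
Counting 5 from the largest end gives plot#2.

plot#2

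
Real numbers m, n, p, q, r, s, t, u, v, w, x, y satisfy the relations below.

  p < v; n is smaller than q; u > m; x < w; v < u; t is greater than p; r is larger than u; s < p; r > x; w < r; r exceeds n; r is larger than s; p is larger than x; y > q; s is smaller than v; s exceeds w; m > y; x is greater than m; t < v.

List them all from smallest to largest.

n < q < y < m < x < w < s < p < t < v < u < r

The consecutive links are each given: n < q; q < y; y < m; m < x; x < w; w < s; s < p; p < t; t < v; v < u; u < r.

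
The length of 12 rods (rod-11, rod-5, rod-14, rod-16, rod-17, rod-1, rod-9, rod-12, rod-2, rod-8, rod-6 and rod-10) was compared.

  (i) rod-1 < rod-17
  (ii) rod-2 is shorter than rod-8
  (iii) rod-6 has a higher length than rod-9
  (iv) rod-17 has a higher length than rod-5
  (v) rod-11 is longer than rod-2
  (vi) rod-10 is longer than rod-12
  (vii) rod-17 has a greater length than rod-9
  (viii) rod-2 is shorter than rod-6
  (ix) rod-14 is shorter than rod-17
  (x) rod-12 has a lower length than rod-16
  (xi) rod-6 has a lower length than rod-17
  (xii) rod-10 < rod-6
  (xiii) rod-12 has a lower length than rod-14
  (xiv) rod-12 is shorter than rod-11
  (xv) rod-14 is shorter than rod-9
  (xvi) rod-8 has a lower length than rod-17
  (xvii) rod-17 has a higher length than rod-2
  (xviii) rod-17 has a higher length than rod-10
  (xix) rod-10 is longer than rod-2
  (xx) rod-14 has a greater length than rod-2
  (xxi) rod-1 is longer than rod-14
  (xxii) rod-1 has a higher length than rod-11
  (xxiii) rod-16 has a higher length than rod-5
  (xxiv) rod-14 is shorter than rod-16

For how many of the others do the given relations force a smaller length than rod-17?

10

Directly below rod-17: rod-2, rod-14, rod-8, rod-5, rod-1, rod-10, rod-9, rod-6.
One step further: rod-12, rod-11 (10 so far).
Nothing else is reachable below rod-17; 10 in all.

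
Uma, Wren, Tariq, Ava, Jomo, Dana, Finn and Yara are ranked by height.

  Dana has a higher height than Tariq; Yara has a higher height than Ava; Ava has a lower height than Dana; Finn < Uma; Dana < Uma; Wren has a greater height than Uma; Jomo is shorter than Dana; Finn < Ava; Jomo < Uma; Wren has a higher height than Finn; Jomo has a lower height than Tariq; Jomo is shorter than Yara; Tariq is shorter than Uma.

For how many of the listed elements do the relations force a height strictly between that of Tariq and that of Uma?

1

Chaining upward from Tariq reaches: Dana, Wren.
Chaining downward from Uma reaches: Finn, Jomo, Ava, Dana.
Strictly between Tariq and Uma are those in both lists: Dana — 1 element.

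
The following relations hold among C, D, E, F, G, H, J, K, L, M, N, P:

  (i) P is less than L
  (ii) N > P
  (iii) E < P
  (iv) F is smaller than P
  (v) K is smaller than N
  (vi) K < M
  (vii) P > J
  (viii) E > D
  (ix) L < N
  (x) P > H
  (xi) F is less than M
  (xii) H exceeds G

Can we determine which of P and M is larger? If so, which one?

undetermined

Following every chain through M: below M we get K, F.
P is not reached, and no chain runs the other way from P to M.
So the given relations leave the order of M and P undetermined.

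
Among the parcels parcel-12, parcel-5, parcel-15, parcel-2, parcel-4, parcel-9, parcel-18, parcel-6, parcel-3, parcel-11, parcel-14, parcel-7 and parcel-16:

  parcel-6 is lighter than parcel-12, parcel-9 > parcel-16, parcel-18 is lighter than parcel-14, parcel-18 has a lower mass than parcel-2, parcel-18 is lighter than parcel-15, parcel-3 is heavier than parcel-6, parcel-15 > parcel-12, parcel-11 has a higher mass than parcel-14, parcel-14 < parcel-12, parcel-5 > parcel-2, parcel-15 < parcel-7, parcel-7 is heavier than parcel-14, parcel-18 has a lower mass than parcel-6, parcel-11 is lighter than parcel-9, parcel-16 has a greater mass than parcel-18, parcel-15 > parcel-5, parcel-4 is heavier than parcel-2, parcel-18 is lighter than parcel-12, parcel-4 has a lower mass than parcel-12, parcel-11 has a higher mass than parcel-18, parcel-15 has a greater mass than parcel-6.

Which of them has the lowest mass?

parcel-14 is not least since parcel-18 < parcel-14; parcel-16 is not least since parcel-18 < parcel-16; parcel-2 is not least since parcel-18 < parcel-2; parcel-6 is not least since parcel-18 < parcel-6; parcel-4 is not least since parcel-2 < parcel-4; parcel-5 is not least since parcel-2 < parcel-5; parcel-11 is not least since parcel-18 < parcel-11; parcel-9 is not least since parcel-16 < parcel-9; parcel-3 is not least since parcel-6 < parcel-3; parcel-12 is not least since parcel-4 < parcel-12; parcel-15 is not least since parcel-18 < parcel-15; parcel-7 is not least since parcel-14 < parcel-7.
Only parcel-18 has nothing below it, so parcel-18 is the lowest mass.

parcel-18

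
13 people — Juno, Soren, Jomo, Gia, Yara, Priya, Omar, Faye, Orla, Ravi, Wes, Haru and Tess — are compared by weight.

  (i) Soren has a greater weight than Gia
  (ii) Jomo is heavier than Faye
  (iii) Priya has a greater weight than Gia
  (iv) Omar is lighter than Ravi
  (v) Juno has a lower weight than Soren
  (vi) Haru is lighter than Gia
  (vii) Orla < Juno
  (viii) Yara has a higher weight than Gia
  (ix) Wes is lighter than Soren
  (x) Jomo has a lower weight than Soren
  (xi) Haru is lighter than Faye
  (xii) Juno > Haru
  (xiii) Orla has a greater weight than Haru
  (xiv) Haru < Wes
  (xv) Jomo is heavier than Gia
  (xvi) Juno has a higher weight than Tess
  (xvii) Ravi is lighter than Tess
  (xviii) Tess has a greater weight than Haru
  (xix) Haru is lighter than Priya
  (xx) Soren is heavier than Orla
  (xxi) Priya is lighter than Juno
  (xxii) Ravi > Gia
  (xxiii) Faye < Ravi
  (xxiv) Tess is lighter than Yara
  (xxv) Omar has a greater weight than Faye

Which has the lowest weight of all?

Faye is not least since Haru < Faye; Gia is not least since Haru < Gia; Omar is not least since Faye < Omar; Jomo is not least since Gia < Jomo; Ravi is not least since Gia < Ravi; Tess is not least since Ravi < Tess; Priya is not least since Haru < Priya; Orla is not least since Haru < Orla; Juno is not least since Orla < Juno; Yara is not least since Gia < Yara; Wes is not least since Haru < Wes; Soren is not least since Jomo < Soren.
Only Haru has nothing below it, so Haru is the lowest weight.

Haru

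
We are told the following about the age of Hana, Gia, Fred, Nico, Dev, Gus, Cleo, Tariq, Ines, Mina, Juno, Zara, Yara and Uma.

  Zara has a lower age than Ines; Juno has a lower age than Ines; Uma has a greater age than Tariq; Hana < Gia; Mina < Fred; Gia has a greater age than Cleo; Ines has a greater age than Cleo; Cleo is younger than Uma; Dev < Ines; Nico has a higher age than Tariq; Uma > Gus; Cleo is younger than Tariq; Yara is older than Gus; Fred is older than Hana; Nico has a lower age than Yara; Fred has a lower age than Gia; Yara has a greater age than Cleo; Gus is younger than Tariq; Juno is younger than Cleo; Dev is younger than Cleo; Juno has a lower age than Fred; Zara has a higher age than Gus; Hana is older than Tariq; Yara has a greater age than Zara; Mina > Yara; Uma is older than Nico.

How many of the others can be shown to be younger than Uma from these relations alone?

Directly below Uma: Gus, Cleo, Tariq, Nico.
One step further: Dev, Juno (6 so far).
No other element is forced below Uma by the given relations, so the count is 6.

6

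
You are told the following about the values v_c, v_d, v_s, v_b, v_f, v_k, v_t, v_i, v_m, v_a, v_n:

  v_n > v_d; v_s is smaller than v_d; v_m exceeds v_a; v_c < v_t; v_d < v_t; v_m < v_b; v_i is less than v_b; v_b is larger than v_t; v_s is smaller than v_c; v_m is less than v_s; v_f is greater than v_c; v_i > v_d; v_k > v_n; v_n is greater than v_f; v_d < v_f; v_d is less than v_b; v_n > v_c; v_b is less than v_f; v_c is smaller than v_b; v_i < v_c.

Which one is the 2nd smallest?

v_m

Chaining the given pairs: v_a < v_m < v_s < v_d < v_i < v_c < v_t < v_b < v_f < v_n < v_k.
Counting 2 from the smallest end gives v_m.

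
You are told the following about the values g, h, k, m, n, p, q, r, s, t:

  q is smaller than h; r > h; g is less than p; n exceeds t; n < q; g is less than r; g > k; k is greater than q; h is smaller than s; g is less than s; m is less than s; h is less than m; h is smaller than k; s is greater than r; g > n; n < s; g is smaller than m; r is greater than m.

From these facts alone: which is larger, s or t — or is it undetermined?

t < n < q < h < k < g < r < s, by transitivity through n, q, h, k, g, r.
So s is larger.

s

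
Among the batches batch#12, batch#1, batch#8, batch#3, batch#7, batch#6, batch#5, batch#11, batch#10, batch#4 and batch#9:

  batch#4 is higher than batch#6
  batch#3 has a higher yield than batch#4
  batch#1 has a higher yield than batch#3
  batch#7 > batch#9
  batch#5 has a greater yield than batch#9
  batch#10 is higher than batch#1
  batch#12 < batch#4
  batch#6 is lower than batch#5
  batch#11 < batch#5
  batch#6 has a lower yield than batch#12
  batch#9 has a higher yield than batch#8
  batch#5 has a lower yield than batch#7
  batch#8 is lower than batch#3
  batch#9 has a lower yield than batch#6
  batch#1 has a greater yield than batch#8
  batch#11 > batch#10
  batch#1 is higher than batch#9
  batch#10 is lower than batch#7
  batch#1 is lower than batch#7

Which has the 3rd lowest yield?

batch#6

The consecutive relations fix a unique order: batch#8 < batch#9 < batch#6 < batch#12 < batch#4 < batch#3 < batch#1 < batch#10 < batch#11 < batch#5 < batch#7.
The 3rd smallest is batch#6.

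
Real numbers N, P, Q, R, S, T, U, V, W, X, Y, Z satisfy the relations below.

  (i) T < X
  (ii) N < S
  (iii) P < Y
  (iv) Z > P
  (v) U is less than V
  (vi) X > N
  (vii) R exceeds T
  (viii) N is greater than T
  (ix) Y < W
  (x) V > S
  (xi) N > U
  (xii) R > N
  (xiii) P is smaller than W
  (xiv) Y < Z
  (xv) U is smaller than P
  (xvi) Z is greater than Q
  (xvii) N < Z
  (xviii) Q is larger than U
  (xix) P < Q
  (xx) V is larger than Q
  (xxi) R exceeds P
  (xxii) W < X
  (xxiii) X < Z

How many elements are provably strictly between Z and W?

1

The relations place W below Z. An element lies strictly between them when it is forced above W and also forced below Z.
Above W: {X}. Below Z: {U, P, T, Q, N, Y, X}.
Intersection: {X} — 1.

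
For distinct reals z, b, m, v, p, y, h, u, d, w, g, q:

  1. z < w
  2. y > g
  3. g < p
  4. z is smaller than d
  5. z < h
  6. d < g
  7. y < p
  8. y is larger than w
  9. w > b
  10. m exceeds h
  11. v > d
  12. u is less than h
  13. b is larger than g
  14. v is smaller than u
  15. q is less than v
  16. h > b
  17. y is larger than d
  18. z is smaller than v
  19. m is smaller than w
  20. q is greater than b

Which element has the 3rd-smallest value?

g

Piecing the relations together gives one ordering: z < d < g < b < q < v < u < h < m < w < y < p.
Counting 3 from the smallest end gives g.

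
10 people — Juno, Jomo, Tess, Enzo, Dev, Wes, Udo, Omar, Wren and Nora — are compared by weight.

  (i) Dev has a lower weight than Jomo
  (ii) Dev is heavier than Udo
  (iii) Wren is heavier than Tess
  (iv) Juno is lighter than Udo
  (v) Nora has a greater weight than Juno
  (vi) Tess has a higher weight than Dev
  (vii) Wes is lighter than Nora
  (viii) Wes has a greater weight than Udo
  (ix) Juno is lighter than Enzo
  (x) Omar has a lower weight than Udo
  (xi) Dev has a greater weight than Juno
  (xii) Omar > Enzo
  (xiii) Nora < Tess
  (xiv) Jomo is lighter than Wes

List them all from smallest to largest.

Juno < Enzo < Omar < Udo < Dev < Jomo < Wes < Nora < Tess < Wren

Each adjacent pair is fixed by a given relation: Juno < Enzo; Enzo < Omar; Omar < Udo; Udo < Dev; Dev < Jomo; Jomo < Wes; Wes < Nora; Nora < Tess; Tess < Wren. Chaining them end to end gives the full order.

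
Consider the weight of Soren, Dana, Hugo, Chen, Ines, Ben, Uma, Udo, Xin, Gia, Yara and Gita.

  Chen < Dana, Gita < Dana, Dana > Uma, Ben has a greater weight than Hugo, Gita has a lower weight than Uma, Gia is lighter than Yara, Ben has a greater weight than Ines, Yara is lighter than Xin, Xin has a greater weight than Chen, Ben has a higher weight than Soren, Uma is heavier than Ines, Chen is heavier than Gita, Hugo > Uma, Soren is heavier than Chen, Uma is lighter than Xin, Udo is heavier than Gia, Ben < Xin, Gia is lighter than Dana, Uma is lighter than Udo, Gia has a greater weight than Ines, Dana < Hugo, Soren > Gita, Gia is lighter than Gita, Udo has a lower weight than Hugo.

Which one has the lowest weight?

Ines

Gia is not least since Ines < Gia; Gita is not least since Gia < Gita; Uma is not least since Ines < Uma; Chen is not least since Gita < Chen; Udo is not least since Gia < Udo; Dana is not least since Chen < Dana; Soren is not least since Gita < Soren; Yara is not least since Gia < Yara; Hugo is not least since Uma < Hugo; Ben is not least since Soren < Ben; Xin is not least since Chen < Xin.
Only Ines has nothing below it, so Ines is the lowest weight.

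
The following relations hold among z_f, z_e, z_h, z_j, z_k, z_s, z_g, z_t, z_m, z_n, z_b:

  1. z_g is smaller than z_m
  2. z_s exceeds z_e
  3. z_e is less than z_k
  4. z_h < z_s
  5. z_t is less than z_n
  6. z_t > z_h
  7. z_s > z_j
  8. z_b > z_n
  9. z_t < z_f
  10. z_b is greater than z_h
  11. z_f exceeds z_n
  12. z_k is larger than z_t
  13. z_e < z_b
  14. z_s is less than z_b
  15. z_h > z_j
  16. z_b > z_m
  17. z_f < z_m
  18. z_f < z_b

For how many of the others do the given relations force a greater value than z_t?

The elements the relations force above z_t are z_n, z_f, z_m, z_b, z_k — no chain reaches any other.
That is 5.

5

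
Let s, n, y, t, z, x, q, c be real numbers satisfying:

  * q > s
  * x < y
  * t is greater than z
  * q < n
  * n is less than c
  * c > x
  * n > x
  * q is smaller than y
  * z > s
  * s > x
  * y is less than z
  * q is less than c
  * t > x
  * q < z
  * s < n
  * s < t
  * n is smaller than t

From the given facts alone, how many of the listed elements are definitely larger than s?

Directly above s: q, n, z, t.
One step further: y, c (6 so far).
Nothing else is reachable above s; 6 in all.

6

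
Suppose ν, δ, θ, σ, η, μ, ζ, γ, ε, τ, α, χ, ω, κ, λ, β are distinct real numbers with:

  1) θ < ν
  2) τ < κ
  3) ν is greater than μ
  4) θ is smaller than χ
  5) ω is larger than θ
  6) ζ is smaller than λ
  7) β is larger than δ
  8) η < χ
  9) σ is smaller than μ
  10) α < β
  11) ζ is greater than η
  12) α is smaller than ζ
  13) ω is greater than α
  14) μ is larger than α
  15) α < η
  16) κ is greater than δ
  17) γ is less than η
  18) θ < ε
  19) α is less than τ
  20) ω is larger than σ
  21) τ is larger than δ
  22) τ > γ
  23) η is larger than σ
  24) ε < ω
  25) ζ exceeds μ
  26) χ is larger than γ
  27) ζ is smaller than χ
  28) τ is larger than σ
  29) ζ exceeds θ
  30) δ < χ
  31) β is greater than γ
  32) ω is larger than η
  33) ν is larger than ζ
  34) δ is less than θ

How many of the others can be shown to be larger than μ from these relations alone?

From μ the given relations immediately reach ζ, ν.
From those, λ, χ — 4 in total.
Nothing else is reachable above μ; 4 in all.

4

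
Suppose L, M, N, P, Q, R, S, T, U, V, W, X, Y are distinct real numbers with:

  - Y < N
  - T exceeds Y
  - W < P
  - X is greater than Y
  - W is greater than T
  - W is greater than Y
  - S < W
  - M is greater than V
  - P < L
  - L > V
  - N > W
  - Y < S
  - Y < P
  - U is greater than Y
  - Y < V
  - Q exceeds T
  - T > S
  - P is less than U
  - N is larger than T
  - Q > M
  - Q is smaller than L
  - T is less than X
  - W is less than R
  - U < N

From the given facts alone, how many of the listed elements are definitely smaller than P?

4

The elements the relations force below P are Y, S, T, W — no chain reaches any other.
That is 4.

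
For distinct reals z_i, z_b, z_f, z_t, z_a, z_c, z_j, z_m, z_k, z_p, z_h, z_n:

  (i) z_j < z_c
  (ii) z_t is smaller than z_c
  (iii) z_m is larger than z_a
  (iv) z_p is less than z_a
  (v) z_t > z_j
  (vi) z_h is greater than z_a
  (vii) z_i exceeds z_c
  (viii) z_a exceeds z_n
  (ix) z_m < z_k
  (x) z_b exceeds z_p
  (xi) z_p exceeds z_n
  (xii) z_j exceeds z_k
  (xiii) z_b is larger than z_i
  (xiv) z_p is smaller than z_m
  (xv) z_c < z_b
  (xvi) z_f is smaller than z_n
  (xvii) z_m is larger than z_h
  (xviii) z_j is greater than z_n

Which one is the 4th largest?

z_t

The consecutive relations fix a unique order: z_f < z_n < z_p < z_a < z_h < z_m < z_k < z_j < z_t < z_c < z_i < z_b.
The 4th largest is z_t.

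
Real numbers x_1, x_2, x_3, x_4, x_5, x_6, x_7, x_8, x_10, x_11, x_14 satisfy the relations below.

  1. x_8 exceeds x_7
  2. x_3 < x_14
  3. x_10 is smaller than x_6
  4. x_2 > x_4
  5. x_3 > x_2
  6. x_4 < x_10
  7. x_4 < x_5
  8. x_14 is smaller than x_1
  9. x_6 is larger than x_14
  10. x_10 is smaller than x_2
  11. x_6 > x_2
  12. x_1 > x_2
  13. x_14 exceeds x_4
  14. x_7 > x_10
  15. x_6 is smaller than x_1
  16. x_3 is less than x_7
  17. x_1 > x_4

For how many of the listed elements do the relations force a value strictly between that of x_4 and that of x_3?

The relations place x_4 below x_3. An element lies strictly between them when it is forced above x_4 and also forced below x_3.
Above x_4: {x_10, x_5, x_2, x_14, x_7, x_6, x_1, x_8}. Below x_3: {x_10, x_2}.
Intersection: {x_10, x_2} — 2.

2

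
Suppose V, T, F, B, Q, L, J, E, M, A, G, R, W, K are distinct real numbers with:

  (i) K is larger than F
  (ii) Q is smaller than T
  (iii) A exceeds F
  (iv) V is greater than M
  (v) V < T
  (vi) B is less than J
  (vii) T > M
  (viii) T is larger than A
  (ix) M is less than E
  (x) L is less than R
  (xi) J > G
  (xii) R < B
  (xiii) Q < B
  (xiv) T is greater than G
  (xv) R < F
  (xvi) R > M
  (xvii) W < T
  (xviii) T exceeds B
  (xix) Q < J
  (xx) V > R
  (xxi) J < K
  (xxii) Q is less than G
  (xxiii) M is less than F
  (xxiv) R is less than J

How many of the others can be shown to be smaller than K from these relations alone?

8

The elements the relations force below K are M, L, R, Q, F, B, G, J — no chain reaches any other.
That is 8.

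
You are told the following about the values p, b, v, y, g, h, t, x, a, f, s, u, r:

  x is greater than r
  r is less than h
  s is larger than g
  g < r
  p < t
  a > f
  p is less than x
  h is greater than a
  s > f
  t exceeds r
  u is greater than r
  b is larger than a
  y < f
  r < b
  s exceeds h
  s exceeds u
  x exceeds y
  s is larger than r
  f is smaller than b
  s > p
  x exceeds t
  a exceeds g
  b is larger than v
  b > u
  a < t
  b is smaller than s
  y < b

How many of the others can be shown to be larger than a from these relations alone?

5

Directly above a: t, b, h.
One step further: x, s (5 so far).
Nothing else is reachable above a; 5 in all.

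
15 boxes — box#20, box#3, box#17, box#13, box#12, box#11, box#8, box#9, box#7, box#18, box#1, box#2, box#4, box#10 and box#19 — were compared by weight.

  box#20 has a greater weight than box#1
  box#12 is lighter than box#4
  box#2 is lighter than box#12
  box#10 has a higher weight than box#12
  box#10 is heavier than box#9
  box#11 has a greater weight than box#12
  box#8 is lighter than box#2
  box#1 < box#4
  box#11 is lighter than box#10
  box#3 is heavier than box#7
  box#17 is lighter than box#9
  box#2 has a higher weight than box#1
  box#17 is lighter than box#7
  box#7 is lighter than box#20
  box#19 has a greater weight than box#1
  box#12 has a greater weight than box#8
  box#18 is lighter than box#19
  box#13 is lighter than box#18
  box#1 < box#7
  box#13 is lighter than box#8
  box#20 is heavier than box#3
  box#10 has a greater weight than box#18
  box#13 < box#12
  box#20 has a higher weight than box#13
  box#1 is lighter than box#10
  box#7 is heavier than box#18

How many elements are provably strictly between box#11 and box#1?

Chaining upward from box#1 reaches: box#2, box#7, box#19, box#12, box#4, box#3, box#10, box#20.
Chaining downward from box#11 reaches: box#13, box#8, box#2, box#12.
Strictly between box#1 and box#11 are those in both lists: box#2, box#12 — 2 elements.

2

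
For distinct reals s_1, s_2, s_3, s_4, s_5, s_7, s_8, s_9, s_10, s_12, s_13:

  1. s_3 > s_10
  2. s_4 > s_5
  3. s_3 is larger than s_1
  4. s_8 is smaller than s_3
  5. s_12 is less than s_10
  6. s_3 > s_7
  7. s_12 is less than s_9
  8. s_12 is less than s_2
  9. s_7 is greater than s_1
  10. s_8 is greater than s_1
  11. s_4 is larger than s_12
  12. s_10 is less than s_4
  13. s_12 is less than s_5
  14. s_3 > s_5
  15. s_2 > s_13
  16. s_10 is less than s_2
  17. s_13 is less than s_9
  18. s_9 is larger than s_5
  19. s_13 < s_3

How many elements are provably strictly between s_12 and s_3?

2

The relations place s_12 below s_3. An element lies strictly between them when it is forced above s_12 and also forced below s_3.
Above s_12: {s_10, s_5, s_2, s_9, s_4}. Below s_3: {s_1, s_7, s_8, s_10, s_13, s_5}.
Intersection: {s_10, s_5} — 2.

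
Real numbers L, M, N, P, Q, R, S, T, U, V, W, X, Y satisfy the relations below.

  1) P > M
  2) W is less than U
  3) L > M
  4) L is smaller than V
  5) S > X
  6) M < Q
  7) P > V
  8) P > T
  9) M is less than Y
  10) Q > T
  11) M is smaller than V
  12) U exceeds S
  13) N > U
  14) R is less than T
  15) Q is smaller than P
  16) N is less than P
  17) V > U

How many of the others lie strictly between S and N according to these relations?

1

Chaining upward from S reaches: U, V, P.
Chaining downward from N reaches: W, X, U.
Strictly between S and N are those in both lists: U — 1 element.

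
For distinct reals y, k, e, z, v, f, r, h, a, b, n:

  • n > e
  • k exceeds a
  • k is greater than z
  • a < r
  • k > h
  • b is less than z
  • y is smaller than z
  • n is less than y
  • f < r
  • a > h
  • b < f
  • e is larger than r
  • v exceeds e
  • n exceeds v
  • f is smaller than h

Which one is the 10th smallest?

The consecutive relations fix a unique order: b < f < h < a < r < e < v < n < y < z < k.
Counting 10 from the smallest end gives z.

z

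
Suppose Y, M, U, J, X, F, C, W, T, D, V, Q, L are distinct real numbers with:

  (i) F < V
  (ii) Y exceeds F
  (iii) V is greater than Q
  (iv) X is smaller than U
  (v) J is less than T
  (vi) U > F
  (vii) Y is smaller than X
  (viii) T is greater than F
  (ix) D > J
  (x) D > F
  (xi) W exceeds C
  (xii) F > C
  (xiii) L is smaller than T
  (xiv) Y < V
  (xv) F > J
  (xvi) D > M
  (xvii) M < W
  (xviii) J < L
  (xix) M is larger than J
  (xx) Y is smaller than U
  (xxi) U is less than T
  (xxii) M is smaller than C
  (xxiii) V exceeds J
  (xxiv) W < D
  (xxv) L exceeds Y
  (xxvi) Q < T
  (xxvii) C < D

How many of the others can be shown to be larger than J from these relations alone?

11

The elements the relations force above J are M, C, W, F, Y, L, X, D, U, T, V — no chain reaches any other.
That is 11.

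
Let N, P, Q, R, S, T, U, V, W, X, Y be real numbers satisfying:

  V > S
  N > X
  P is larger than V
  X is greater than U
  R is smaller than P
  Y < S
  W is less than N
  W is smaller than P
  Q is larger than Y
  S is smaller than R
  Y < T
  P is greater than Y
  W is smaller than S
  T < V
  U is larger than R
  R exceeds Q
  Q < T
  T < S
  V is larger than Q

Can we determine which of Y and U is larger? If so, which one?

U

Link the given pairs in sequence: Y < Q; Q < T; T < S; S < R; R < U.
Together: Y < Q < T < S < R < U.
So U is larger.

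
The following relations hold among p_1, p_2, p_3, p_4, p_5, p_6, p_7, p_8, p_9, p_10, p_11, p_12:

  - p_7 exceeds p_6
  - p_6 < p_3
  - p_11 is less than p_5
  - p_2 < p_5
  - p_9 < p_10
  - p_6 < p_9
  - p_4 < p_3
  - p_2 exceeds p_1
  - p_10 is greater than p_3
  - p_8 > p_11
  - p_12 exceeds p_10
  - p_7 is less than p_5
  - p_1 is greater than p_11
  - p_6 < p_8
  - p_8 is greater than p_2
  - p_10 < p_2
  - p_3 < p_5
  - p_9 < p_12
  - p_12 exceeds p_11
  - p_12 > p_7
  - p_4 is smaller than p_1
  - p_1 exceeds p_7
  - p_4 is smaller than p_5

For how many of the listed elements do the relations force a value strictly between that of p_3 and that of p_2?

The relations place p_3 below p_2. An element lies strictly between them when it is forced above p_3 and also forced below p_2.
Above p_3: {p_10, p_12, p_5, p_8}. Below p_2: {p_4, p_6, p_7, p_11, p_9, p_10, p_1}.
Intersection: {p_10} — 1.

1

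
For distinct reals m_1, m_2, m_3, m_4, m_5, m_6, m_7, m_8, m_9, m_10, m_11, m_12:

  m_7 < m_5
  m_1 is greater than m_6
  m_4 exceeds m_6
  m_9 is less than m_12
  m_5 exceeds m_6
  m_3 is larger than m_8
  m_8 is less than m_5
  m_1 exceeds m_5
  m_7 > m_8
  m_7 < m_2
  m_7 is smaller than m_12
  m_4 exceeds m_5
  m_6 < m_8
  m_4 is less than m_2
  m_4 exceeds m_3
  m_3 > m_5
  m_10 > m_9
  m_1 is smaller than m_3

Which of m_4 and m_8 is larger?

m_8 < m_7 and m_7 < m_5 give m_8 < m_5.
Then m_5 < m_1 extends the chain to m_1.
With m_1 < m_3: m_8 < m_7 < m_5 < m_1 < m_3.
With m_3 < m_4: m_8 < m_7 < m_5 < m_1 < m_3 < m_4.
So m_8 < m_4; m_4 is the larger of the two.

m_4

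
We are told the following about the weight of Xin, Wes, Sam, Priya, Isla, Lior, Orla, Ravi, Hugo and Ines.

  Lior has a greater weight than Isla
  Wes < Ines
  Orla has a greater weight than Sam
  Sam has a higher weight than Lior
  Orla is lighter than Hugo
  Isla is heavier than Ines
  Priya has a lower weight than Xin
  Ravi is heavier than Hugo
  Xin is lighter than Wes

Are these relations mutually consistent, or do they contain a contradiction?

Every relation is compatible with Priya < Xin < Wes < Ines < Isla < Lior < Sam < Orla < Hugo < Ravi; the set is consistent.

consistent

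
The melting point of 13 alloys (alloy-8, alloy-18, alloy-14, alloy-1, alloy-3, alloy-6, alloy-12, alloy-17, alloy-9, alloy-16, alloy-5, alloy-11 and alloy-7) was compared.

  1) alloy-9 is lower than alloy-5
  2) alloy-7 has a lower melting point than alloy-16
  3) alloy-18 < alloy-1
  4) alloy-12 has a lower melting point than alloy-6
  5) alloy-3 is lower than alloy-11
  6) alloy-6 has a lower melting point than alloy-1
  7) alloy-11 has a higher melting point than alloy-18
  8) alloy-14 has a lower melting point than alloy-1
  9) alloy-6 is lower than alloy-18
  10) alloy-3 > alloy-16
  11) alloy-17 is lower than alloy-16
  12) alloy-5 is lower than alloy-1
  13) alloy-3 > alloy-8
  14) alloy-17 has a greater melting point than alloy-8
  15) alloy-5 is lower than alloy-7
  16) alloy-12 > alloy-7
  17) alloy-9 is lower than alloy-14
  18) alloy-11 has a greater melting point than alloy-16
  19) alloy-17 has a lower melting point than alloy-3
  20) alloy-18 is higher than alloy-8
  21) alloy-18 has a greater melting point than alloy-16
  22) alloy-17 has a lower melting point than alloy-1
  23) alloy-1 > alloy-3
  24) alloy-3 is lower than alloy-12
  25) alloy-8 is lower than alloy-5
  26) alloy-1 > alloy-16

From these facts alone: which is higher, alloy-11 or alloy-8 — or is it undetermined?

alloy-11

alloy-8 < alloy-5 and alloy-5 < alloy-7 give alloy-8 < alloy-7.
With alloy-7 < alloy-16: alloy-8 < alloy-5 < alloy-7 < alloy-16.
With alloy-16 < alloy-3: alloy-8 < alloy-5 < alloy-7 < alloy-16 < alloy-3.
With alloy-3 < alloy-12: alloy-8 < alloy-5 < alloy-7 < alloy-16 < alloy-3 < alloy-12.
Then alloy-12 < alloy-6 extends the chain to alloy-6.
Then alloy-6 < alloy-18 extends the chain to alloy-18.
Then alloy-18 < alloy-11 extends the chain to alloy-11.
So alloy-11 is higher.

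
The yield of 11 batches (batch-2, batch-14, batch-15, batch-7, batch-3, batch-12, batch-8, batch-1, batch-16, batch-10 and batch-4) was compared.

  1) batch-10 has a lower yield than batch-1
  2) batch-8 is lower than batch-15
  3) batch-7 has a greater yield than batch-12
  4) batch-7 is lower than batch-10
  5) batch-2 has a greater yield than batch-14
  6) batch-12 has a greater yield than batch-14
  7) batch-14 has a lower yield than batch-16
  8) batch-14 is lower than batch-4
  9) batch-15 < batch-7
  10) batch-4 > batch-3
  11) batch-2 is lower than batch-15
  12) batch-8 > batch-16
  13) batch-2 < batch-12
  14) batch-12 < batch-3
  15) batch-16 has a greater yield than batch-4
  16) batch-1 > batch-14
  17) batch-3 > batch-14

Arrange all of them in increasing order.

The consecutive links are each given: batch-14 < batch-2; batch-2 < batch-12; batch-12 < batch-3; batch-3 < batch-4; batch-4 < batch-16; batch-16 < batch-8; batch-8 < batch-15; batch-15 < batch-7; batch-7 < batch-10; batch-10 < batch-1.

batch-14 < batch-2 < batch-12 < batch-3 < batch-4 < batch-16 < batch-8 < batch-15 < batch-7 < batch-10 < batch-1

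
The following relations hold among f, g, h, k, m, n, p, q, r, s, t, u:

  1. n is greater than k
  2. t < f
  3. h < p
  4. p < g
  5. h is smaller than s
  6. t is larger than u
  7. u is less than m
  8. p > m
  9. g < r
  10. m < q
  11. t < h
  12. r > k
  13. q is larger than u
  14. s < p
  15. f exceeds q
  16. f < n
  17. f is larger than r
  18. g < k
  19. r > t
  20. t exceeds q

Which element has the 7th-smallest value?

p

Chaining the given pairs: u < m < q < t < h < s < p < g < k < r < f < n.
Counting 7 from the smallest end gives p.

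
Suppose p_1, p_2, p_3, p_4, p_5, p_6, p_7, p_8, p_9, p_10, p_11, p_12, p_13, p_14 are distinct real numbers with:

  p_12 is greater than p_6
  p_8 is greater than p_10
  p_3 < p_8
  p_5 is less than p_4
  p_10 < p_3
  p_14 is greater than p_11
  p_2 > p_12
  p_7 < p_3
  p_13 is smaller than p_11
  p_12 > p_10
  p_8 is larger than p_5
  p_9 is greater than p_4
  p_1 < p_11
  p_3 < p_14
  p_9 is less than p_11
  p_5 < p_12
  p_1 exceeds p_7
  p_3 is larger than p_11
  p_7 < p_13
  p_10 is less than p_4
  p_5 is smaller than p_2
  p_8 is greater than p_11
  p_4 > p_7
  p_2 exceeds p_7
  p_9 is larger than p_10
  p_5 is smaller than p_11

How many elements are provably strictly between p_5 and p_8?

Chaining upward from p_5 reaches: p_4, p_9, p_12, p_11, p_3, p_2, p_14.
Chaining downward from p_8 reaches: p_7, p_1, p_10, p_4, p_9, p_13, p_11, p_3.
Strictly between p_5 and p_8 are those in both lists: p_4, p_9, p_11, p_3 — 4 elements.

4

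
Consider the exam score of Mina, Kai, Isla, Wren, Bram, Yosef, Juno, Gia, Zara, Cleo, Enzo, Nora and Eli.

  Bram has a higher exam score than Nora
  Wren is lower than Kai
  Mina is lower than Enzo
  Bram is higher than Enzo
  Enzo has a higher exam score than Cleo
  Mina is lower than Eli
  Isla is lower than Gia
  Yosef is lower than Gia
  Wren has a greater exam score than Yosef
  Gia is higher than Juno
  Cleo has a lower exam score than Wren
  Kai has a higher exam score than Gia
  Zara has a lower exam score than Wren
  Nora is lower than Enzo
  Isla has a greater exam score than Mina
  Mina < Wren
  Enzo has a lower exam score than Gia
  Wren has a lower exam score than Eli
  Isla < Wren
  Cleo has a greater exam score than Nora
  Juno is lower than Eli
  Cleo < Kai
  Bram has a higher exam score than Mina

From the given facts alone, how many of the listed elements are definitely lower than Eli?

Directly below Eli: Mina, Juno, Wren.
One step further: Yosef, Cleo, Isla, Zara (7 so far).
One step further: Nora (8 so far).
Nothing else is reachable below Eli; 8 in all.

8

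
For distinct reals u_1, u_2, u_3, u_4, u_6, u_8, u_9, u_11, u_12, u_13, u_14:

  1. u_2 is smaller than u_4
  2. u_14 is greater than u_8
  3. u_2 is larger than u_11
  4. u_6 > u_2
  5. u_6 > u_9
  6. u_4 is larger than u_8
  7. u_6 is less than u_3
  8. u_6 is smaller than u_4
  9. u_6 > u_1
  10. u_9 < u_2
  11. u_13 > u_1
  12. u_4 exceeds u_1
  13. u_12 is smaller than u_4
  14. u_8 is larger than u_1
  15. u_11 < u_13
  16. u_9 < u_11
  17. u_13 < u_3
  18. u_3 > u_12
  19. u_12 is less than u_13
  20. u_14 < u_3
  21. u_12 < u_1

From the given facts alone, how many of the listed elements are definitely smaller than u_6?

From u_6 the given relations immediately reach u_1, u_9, u_2.
From those, u_12, u_11 — 5 in total.
No other element is forced below u_6 by the given relations, so the count is 5.

5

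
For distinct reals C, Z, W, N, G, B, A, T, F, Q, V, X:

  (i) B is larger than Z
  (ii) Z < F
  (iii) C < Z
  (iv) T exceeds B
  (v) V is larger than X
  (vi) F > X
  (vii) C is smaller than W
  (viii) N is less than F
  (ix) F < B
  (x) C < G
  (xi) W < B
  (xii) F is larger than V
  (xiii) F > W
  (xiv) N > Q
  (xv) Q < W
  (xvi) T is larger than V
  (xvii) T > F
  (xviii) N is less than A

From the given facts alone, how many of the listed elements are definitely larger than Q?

6

Directly above Q: N, W.
One step further: F, A, B (5 so far).
One step further: T (6 so far).
No other element is forced above Q by the given relations, so the count is 6.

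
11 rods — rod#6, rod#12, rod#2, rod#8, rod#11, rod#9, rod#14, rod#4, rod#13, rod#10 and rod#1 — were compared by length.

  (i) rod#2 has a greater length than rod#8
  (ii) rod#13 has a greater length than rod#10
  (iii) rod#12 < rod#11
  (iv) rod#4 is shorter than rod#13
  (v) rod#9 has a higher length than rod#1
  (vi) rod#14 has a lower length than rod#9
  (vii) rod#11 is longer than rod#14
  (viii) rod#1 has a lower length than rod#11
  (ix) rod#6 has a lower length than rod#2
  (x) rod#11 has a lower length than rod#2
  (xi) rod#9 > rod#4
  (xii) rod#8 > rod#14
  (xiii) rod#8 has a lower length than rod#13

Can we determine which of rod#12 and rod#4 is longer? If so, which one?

Following every chain through rod#4: above rod#4 we get rod#13, rod#9.
rod#12 is not reached, and no chain runs the other way from rod#12 to rod#4.
So the given relations leave the order of rod#4 and rod#12 undetermined.

undetermined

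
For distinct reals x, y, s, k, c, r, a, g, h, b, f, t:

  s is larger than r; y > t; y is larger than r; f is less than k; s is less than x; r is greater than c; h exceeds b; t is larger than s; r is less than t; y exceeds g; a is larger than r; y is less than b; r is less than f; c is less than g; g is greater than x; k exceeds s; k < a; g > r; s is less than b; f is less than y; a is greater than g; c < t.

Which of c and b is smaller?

Chaining the given relations: c < r < s < x < g < y < b.
So c < b; c is the smaller of the two.

c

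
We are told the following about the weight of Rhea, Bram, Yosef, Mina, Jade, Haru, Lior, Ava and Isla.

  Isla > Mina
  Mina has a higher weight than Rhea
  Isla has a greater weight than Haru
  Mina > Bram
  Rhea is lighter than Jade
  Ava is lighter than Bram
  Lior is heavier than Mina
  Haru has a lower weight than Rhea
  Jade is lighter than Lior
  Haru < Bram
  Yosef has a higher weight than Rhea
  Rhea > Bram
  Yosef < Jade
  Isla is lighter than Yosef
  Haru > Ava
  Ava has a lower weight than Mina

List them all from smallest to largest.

Nothing is placed below Ava, so it is least; from there Ava < Haru; Haru < Bram; Bram < Rhea; Rhea < Mina; Mina < Isla; Isla < Yosef; Yosef < Jade; Jade < Lior, each given directly.

Ava < Haru < Bram < Rhea < Mina < Isla < Yosef < Jade < Lior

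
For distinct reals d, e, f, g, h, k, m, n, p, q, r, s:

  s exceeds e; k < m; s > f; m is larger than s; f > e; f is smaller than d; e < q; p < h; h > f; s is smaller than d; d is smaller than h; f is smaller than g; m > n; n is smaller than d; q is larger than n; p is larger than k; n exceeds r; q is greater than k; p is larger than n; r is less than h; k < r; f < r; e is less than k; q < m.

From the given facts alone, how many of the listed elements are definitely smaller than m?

7

From m the given relations immediately reach k, s, n, q.
From those, e, f, r — 7 in total.
No other element is forced below m by the given relations, so the count is 7.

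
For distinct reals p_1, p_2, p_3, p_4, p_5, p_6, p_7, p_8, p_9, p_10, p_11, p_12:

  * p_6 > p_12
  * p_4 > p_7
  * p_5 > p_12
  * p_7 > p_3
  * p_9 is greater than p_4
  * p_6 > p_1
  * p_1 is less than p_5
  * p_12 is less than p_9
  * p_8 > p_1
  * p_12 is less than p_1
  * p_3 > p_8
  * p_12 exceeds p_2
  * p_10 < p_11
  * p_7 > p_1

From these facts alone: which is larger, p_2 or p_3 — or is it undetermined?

The relevant relations are p_2 < p_12; p_12 < p_1; p_1 < p_8; p_8 < p_3.
Together: p_2 < p_12 < p_1 < p_8 < p_3.
So p_3 is larger.

p_3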